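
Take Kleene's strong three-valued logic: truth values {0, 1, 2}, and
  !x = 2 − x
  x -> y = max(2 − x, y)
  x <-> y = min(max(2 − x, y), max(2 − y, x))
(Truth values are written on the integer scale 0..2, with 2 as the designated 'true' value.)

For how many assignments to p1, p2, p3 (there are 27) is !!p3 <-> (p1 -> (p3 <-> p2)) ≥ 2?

6

value 2: 6 assignments (counts)
value 1: 15 assignments
value 0: 6 assignments
So 6 of the 27 assignments meet the threshold.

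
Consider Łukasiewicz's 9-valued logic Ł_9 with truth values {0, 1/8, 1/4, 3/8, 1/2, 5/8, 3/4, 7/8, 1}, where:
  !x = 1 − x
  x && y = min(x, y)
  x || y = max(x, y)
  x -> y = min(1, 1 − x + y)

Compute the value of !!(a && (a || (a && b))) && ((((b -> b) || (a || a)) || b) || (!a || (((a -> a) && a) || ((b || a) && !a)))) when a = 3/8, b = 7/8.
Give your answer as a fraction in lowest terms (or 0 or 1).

3/8

a && b = 3/8 && 7/8 = 3/8
a || (a && b) = 3/8 || 3/8 = 3/8
a && (a || (a && b)) = 3/8 && 3/8 = 3/8
!(a && (a || (a && b))) = !3/8 = 5/8
!!(a && (a || (a && b))) = !5/8 = 3/8
b -> b = 7/8 -> 7/8 = 1
a || a = 3/8 || 3/8 = 3/8
(b -> b) || (a || a) = 1 || 3/8 = 1
((b -> b) || (a || a)) || b = 1 || 7/8 = 1
!a = !3/8 = 5/8
a -> a = 3/8 -> 3/8 = 1
(a -> a) && a = 1 && 3/8 = 3/8
b || a = 7/8 || 3/8 = 7/8
!a = !3/8 = 5/8
(b || a) && !a = 7/8 && 5/8 = 5/8
((a -> a) && a) || ((b || a) && !a) = 3/8 || 5/8 = 5/8
!a || (((a -> a) && a) || ((b || a) && !a)) = 5/8 || 5/8 = 5/8
(((b -> b) || (a || a)) || b) || (!a || (((a -> a) && a) || ((b || a) && !a))) = 1 || 5/8 = 1
!!(a && (a || (a && b))) && ((((b -> b) || (a || a)) || b) || (!a || (((a -> a) && a) || ((b || a) && !a)))) = 3/8 && 1 = 3/8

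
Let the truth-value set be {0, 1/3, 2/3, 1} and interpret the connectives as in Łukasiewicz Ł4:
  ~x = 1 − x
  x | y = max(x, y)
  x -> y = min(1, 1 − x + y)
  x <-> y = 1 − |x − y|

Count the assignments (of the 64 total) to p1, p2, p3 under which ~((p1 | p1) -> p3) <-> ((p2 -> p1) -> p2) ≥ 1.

16

value 1: 16 assignments (counts)
value 2/3: 16 assignments
value 1/3: 14 assignments
value 0: 18 assignments
So 16 of the 64 assignments meet the threshold.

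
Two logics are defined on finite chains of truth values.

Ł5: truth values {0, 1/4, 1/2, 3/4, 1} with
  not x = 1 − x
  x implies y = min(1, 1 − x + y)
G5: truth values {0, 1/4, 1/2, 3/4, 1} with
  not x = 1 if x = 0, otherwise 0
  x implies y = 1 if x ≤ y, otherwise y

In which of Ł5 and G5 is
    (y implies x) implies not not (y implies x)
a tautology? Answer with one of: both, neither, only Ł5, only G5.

both

In Ł5: every assignment gives 1 — tautology.
In G5: every assignment gives 1 — tautology.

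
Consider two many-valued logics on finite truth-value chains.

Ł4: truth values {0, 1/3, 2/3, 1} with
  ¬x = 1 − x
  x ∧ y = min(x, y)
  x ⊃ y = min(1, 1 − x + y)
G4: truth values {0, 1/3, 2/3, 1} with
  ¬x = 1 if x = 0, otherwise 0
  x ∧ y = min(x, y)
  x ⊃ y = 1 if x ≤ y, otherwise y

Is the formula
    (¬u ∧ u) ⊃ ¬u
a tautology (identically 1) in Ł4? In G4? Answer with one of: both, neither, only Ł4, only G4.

In Ł4: every assignment gives 1 — tautology.
In G4: every assignment gives 1 — tautology.

both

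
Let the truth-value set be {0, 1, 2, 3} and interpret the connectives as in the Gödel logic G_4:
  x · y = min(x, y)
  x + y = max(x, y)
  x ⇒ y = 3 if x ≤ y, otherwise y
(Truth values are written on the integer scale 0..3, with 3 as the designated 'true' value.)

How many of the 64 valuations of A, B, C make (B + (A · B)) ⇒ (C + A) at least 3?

value 3: 50 assignments (counts)
value 2: 5 assignments
value 1: 6 assignments
value 0: 3 assignments
So 50 of the 64 assignments meet the threshold.

50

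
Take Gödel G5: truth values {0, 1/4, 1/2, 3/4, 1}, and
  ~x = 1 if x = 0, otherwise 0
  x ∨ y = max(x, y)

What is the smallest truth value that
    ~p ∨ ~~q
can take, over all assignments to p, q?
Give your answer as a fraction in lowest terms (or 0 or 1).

0

Take p = 1/4, q = 0:
~p = ~1/4 = 0
~q = ~0 = 1
~~q = ~1 = 0
~p ∨ ~~q = 0 ∨ 0 = 0
No assignment yields a value below 0, so this is the minimum.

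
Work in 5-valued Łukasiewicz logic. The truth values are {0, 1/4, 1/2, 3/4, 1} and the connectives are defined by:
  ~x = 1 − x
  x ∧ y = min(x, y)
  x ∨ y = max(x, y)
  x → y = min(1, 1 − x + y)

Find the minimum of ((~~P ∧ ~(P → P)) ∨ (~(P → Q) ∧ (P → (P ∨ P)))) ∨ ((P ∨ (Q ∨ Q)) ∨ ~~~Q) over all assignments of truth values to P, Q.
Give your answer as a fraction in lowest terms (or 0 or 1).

Take P = 0, Q = 1/2:
~P = ~0 = 1
~~P = ~1 = 0
P → P = 0 → 0 = 1
~(P → P) = ~1 = 0
~~P ∧ ~(P → P) = 0 ∧ 0 = 0
P → Q = 0 → 1/2 = 1
~(P → Q) = ~1 = 0
P ∨ P = 0 ∨ 0 = 0
P → (P ∨ P) = 0 → 0 = 1
~(P → Q) ∧ (P → (P ∨ P)) = 0 ∧ 1 = 0
(~~P ∧ ~(P → P)) ∨ (~(P → Q) ∧ (P → (P ∨ P))) = 0 ∨ 0 = 0
Q ∨ Q = 1/2 ∨ 1/2 = 1/2
P ∨ (Q ∨ Q) = 0 ∨ 1/2 = 1/2
~Q = ~1/2 = 1/2
~~Q = ~1/2 = 1/2
~~~Q = ~1/2 = 1/2
(P ∨ (Q ∨ Q)) ∨ ~~~Q = 1/2 ∨ 1/2 = 1/2
((~~P ∧ ~(P → P)) ∨ (~(P → Q) ∧ (P → (P ∨ P)))) ∨ ((P ∨ (Q ∨ Q)) ∨ ~~~Q) = 0 ∨ 1/2 = 1/2
No assignment yields a value below 1/2, so this is the minimum.

1/2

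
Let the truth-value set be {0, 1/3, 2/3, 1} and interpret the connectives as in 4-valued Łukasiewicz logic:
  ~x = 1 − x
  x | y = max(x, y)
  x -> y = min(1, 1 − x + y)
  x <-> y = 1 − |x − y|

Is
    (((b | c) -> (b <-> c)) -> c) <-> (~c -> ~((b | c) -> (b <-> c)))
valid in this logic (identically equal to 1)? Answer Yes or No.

Yes

b = 0, c = 0 ↦ 1
b = 0, c = 1/3 ↦ 1
b = 0, c = 2/3 ↦ 1
b = 0, c = 1 ↦ 1
b = 1/3, c = 0 ↦ 1
b = 1/3, c = 1/3 ↦ 1
b = 1/3, c = 2/3 ↦ 1
b = 1/3, c = 1 ↦ 1
b = 2/3, c = 0 ↦ 1
b = 2/3, c = 1/3 ↦ 1
b = 2/3, c = 2/3 ↦ 1
b = 2/3, c = 1 ↦ 1
b = 1, c = 0 ↦ 1
b = 1, c = 1/3 ↦ 1
b = 1, c = 2/3 ↦ 1
b = 1, c = 1 ↦ 1
Every assignment gives a value ≥ 1.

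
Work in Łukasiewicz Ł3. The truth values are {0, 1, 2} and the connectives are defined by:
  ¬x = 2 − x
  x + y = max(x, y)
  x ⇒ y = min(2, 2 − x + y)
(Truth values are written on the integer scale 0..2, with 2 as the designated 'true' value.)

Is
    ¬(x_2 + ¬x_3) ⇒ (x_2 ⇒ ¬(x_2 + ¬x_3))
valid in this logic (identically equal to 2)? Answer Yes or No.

Yes

x_2 = 0, x_3 = 0 ↦ 2
x_2 = 0, x_3 = 1 ↦ 2
x_2 = 0, x_3 = 2 ↦ 2
x_2 = 1, x_3 = 0 ↦ 2
x_2 = 1, x_3 = 1 ↦ 2
x_2 = 1, x_3 = 2 ↦ 2
x_2 = 2, x_3 = 0 ↦ 2
x_2 = 2, x_3 = 1 ↦ 2
x_2 = 2, x_3 = 2 ↦ 2
Every assignment gives a value ≥ 2.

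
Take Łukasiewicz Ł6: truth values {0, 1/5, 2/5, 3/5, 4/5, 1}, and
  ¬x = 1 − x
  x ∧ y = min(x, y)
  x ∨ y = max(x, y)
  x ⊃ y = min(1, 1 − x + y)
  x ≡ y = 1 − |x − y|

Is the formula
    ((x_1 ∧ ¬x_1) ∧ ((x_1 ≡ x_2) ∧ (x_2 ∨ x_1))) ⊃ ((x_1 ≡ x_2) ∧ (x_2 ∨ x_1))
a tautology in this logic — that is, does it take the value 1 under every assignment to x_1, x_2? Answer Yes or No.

Yes

At x_1 = 1/5, x_2 = 4/5, for instance:
¬x_1 = ¬1/5 = 4/5
x_1 ∧ ¬x_1 = 1/5 ∧ 4/5 = 1/5
x_1 ≡ x_2 = 1/5 ≡ 4/5 = 2/5
x_2 ∨ x_1 = 4/5 ∨ 1/5 = 4/5
(x_1 ≡ x_2) ∧ (x_2 ∨ x_1) = 2/5 ∧ 4/5 = 2/5
(x_1 ∧ ¬x_1) ∧ ((x_1 ≡ x_2) ∧ (x_2 ∨ x_1)) = 1/5 ∧ 2/5 = 1/5
((x_1 ∧ ¬x_1) ∧ ((x_1 ≡ x_2) ∧ (x_2 ∨ x_1))) ⊃ ((x_1 ≡ x_2) ∧ (x_2 ∨ x_1)) = 1/5 ⊃ 2/5 = 1
and checking the remaining 35 assignments likewise gives ≥ 1 in every case.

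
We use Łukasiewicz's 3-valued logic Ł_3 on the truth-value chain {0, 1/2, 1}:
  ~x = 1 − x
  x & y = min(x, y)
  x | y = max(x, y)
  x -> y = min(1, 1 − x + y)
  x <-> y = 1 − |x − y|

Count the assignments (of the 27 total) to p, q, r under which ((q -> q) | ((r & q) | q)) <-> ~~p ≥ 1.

value 1: 9 assignments (counts)
value 1/2: 9 assignments
value 0: 9 assignments
So 9 of the 27 assignments meet the threshold.

9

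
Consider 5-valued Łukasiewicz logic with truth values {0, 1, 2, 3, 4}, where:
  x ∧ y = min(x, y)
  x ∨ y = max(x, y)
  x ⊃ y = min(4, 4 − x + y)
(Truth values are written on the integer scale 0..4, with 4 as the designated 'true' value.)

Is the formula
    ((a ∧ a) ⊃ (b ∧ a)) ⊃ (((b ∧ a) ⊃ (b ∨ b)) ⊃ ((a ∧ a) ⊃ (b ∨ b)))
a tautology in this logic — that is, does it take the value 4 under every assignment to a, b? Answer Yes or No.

At a = 1, b = 4, for instance:
a ∧ a = 1 ∧ 1 = 1
b ∧ a = 4 ∧ 1 = 1
(a ∧ a) ⊃ (b ∧ a) = 1 ⊃ 1 = 4
b ∨ b = 4 ∨ 4 = 4
(b ∧ a) ⊃ (b ∨ b) = 1 ⊃ 4 = 4
(a ∧ a) ⊃ (b ∨ b) = 1 ⊃ 4 = 4
((b ∧ a) ⊃ (b ∨ b)) ⊃ ((a ∧ a) ⊃ (b ∨ b)) = 4 ⊃ 4 = 4
((a ∧ a) ⊃ (b ∧ a)) ⊃ (((b ∧ a) ⊃ (b ∨ b)) ⊃ ((a ∧ a) ⊃ (b ∨ b))) = 4 ⊃ 4 = 4
and checking the remaining 24 assignments likewise gives ≥ 4 in every case.

Yes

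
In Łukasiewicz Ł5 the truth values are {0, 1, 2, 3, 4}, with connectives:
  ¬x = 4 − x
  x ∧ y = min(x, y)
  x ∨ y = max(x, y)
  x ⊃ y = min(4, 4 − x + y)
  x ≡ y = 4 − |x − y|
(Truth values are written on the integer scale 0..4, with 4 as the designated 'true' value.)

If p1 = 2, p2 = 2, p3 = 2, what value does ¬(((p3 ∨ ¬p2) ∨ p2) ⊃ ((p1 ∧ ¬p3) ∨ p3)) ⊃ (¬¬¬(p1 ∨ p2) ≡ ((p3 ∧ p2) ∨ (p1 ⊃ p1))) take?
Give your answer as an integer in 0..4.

¬p2 = ¬2 = 2
p3 ∨ ¬p2 = 2 ∨ 2 = 2
(p3 ∨ ¬p2) ∨ p2 = 2 ∨ 2 = 2
¬p3 = ¬2 = 2
p1 ∧ ¬p3 = 2 ∧ 2 = 2
(p1 ∧ ¬p3) ∨ p3 = 2 ∨ 2 = 2
((p3 ∨ ¬p2) ∨ p2) ⊃ ((p1 ∧ ¬p3) ∨ p3) = 2 ⊃ 2 = 4
¬(((p3 ∨ ¬p2) ∨ p2) ⊃ ((p1 ∧ ¬p3) ∨ p3)) = ¬4 = 0
p1 ∨ p2 = 2 ∨ 2 = 2
¬(p1 ∨ p2) = ¬2 = 2
¬¬(p1 ∨ p2) = ¬2 = 2
¬¬¬(p1 ∨ p2) = ¬2 = 2
p3 ∧ p2 = 2 ∧ 2 = 2
p1 ⊃ p1 = 2 ⊃ 2 = 4
(p3 ∧ p2) ∨ (p1 ⊃ p1) = 2 ∨ 4 = 4
¬¬¬(p1 ∨ p2) ≡ ((p3 ∧ p2) ∨ (p1 ⊃ p1)) = 2 ≡ 4 = 2
¬(((p3 ∨ ¬p2) ∨ p2) ⊃ ((p1 ∧ ¬p3) ∨ p3)) ⊃ (¬¬¬(p1 ∨ p2) ≡ ((p3 ∧ p2) ∨ (p1 ⊃ p1))) = 0 ⊃ 2 = 4

4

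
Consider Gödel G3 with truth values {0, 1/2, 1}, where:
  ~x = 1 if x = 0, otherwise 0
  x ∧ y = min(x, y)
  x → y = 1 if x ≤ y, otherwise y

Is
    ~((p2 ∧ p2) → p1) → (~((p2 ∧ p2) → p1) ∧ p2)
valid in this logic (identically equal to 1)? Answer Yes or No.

Counterexample: take p1 = 0, p2 = 1/2.
p2 ∧ p2 = 1/2 ∧ 1/2 = 1/2
(p2 ∧ p2) → p1 = 1/2 → 0 = 0
~((p2 ∧ p2) → p1) = ~0 = 1
~((p2 ∧ p2) → p1) ∧ p2 = 1 ∧ 1/2 = 1/2
~((p2 ∧ p2) → p1) → (~((p2 ∧ p2) → p1) ∧ p2) = 1 → 1/2 = 1/2
This gives 1/2 ≠ 1.

No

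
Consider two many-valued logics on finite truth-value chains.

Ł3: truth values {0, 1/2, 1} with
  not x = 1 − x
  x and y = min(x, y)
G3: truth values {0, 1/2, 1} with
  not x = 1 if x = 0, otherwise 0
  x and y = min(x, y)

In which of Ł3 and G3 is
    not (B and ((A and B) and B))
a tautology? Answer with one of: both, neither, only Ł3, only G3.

In Ł3: at A = 1/2, B = 1/2 the value is 1/2 — not a tautology.
In G3: at A = 1/2, B = 1/2 the value is 0 — not a tautology.

neither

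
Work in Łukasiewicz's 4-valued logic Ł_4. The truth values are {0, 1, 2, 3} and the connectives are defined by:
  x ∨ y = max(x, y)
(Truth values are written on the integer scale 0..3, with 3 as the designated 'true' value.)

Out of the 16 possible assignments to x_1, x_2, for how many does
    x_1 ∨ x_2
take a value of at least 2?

x_1 = 0, x_2 = 0 ↦ 0  <
x_1 = 0, x_2 = 1 ↦ 1  <
x_1 = 0, x_2 = 2 ↦ 2  ≥
x_1 = 0, x_2 = 3 ↦ 3  ≥
x_1 = 1, x_2 = 0 ↦ 1  <
x_1 = 1, x_2 = 1 ↦ 1  <
x_1 = 1, x_2 = 2 ↦ 2  ≥
x_1 = 1, x_2 = 3 ↦ 3  ≥
x_1 = 2, x_2 = 0 ↦ 2  ≥
x_1 = 2, x_2 = 1 ↦ 2  ≥
x_1 = 2, x_2 = 2 ↦ 2  ≥
x_1 = 2, x_2 = 3 ↦ 3  ≥
x_1 = 3, x_2 = 0 ↦ 3  ≥
x_1 = 3, x_2 = 1 ↦ 3  ≥
x_1 = 3, x_2 = 2 ↦ 3  ≥
x_1 = 3, x_2 = 3 ↦ 3  ≥
So 12 of the 16 assignments meet the threshold.

12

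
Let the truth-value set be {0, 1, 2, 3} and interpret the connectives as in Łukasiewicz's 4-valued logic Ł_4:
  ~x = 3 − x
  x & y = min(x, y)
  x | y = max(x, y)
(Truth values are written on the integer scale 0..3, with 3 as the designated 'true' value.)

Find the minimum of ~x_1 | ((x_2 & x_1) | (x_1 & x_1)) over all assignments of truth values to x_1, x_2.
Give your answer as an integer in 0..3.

2

Take x_1 = 1, x_2 = 0:
~x_1 = ~1 = 2
x_2 & x_1 = 0 & 1 = 0
x_1 & x_1 = 1 & 1 = 1
(x_2 & x_1) | (x_1 & x_1) = 0 | 1 = 1
~x_1 | ((x_2 & x_1) | (x_1 & x_1)) = 2 | 1 = 2
No assignment yields a value below 2, so this is the minimum.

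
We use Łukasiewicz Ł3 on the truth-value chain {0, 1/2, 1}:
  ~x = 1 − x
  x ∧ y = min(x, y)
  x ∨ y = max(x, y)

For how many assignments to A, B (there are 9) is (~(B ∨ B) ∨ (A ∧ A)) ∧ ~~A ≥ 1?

A = 0, B = 0 ↦ 0  <
A = 0, B = 1/2 ↦ 0  <
A = 0, B = 1 ↦ 0  <
A = 1/2, B = 0 ↦ 1/2  <
A = 1/2, B = 1/2 ↦ 1/2  <
A = 1/2, B = 1 ↦ 1/2  <
A = 1, B = 0 ↦ 1  ≥
A = 1, B = 1/2 ↦ 1  ≥
A = 1, B = 1 ↦ 1  ≥
So 3 of the 9 assignments meet the threshold.

3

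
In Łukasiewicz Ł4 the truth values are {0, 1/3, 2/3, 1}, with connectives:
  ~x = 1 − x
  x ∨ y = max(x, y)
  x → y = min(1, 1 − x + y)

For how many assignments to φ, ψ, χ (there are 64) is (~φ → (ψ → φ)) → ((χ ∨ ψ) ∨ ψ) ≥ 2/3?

50

value 1: 32 assignments (counts)
value 2/3: 18 assignments (counts)
value 1/3: 10 assignments
value 0: 4 assignments
So 50 of the 64 assignments meet the threshold.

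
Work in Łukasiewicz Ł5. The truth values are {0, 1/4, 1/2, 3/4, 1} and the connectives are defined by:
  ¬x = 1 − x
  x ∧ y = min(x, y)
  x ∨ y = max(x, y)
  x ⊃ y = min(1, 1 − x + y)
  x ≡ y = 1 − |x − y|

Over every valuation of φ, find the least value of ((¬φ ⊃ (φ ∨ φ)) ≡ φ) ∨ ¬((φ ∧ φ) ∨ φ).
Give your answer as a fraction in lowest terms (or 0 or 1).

Take φ = 1/2:
¬φ = ¬1/2 = 1/2
φ ∨ φ = 1/2 ∨ 1/2 = 1/2
¬φ ⊃ (φ ∨ φ) = 1/2 ⊃ 1/2 = 1
(¬φ ⊃ (φ ∨ φ)) ≡ φ = 1 ≡ 1/2 = 1/2
φ ∧ φ = 1/2 ∧ 1/2 = 1/2
(φ ∧ φ) ∨ φ = 1/2 ∨ 1/2 = 1/2
¬((φ ∧ φ) ∨ φ) = ¬1/2 = 1/2
((¬φ ⊃ (φ ∨ φ)) ≡ φ) ∨ ¬((φ ∧ φ) ∨ φ) = 1/2 ∨ 1/2 = 1/2
No assignment yields a value below 1/2, so this is the minimum.

1/2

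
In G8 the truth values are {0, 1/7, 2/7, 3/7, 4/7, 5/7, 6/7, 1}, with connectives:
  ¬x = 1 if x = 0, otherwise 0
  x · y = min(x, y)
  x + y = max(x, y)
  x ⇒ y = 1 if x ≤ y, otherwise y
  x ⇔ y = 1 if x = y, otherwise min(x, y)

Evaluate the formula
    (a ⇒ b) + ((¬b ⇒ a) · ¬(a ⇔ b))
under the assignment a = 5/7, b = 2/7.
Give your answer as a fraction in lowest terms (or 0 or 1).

2/7

a ⇒ b = 5/7 ⇒ 2/7 = 2/7
¬b = ¬2/7 = 0
¬b ⇒ a = 0 ⇒ 5/7 = 1
a ⇔ b = 5/7 ⇔ 2/7 = 2/7
¬(a ⇔ b) = ¬2/7 = 0
(¬b ⇒ a) · ¬(a ⇔ b) = 1 · 0 = 0
(a ⇒ b) + ((¬b ⇒ a) · ¬(a ⇔ b)) = 2/7 + 0 = 2/7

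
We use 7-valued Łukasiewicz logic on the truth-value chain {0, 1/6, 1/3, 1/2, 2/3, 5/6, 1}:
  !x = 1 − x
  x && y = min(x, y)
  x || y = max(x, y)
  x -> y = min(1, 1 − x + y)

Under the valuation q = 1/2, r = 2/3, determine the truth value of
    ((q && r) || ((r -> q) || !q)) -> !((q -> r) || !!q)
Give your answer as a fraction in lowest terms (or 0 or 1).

1/6

q && r = 1/2 && 2/3 = 1/2
r -> q = 2/3 -> 1/2 = 5/6
!q = !1/2 = 1/2
(r -> q) || !q = 5/6 || 1/2 = 5/6
(q && r) || ((r -> q) || !q) = 1/2 || 5/6 = 5/6
q -> r = 1/2 -> 2/3 = 1
!q = !1/2 = 1/2
!!q = !1/2 = 1/2
(q -> r) || !!q = 1 || 1/2 = 1
!((q -> r) || !!q) = !1 = 0
((q && r) || ((r -> q) || !q)) -> !((q -> r) || !!q) = 5/6 -> 0 = 1/6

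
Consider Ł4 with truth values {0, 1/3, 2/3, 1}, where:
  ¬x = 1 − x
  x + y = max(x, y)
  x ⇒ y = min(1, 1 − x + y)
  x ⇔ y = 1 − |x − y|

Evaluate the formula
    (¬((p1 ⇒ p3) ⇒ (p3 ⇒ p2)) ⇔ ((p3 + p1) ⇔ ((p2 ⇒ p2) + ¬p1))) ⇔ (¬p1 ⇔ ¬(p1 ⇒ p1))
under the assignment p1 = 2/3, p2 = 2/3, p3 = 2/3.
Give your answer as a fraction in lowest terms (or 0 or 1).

2/3

p1 ⇒ p3 = 2/3 ⇒ 2/3 = 1
p3 ⇒ p2 = 2/3 ⇒ 2/3 = 1
(p1 ⇒ p3) ⇒ (p3 ⇒ p2) = 1 ⇒ 1 = 1
¬((p1 ⇒ p3) ⇒ (p3 ⇒ p2)) = ¬1 = 0
p3 + p1 = 2/3 + 2/3 = 2/3
p2 ⇒ p2 = 2/3 ⇒ 2/3 = 1
¬p1 = ¬2/3 = 1/3
(p2 ⇒ p2) + ¬p1 = 1 + 1/3 = 1
(p3 + p1) ⇔ ((p2 ⇒ p2) + ¬p1) = 2/3 ⇔ 1 = 2/3
¬((p1 ⇒ p3) ⇒ (p3 ⇒ p2)) ⇔ ((p3 + p1) ⇔ ((p2 ⇒ p2) + ¬p1)) = 0 ⇔ 2/3 = 1/3
¬p1 = ¬2/3 = 1/3
p1 ⇒ p1 = 2/3 ⇒ 2/3 = 1
¬(p1 ⇒ p1) = ¬1 = 0
¬p1 ⇔ ¬(p1 ⇒ p1) = 1/3 ⇔ 0 = 2/3
(¬((p1 ⇒ p3) ⇒ (p3 ⇒ p2)) ⇔ ((p3 + p1) ⇔ ((p2 ⇒ p2) + ¬p1))) ⇔ (¬p1 ⇔ ¬(p1 ⇒ p1)) = 1/3 ⇔ 2/3 = 2/3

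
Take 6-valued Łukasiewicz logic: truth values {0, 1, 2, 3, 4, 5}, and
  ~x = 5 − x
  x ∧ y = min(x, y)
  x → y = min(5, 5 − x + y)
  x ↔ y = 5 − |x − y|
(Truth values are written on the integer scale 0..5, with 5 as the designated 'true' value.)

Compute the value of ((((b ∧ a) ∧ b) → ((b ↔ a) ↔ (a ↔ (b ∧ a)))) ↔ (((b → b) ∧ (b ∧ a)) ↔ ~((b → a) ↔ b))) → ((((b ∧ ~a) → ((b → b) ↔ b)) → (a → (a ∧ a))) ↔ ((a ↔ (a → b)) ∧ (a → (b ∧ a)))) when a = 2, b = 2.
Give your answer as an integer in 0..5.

b ∧ a = 2 ∧ 2 = 2
(b ∧ a) ∧ b = 2 ∧ 2 = 2
b ↔ a = 2 ↔ 2 = 5
b ∧ a = 2 ∧ 2 = 2
a ↔ (b ∧ a) = 2 ↔ 2 = 5
(b ↔ a) ↔ (a ↔ (b ∧ a)) = 5 ↔ 5 = 5
((b ∧ a) ∧ b) → ((b ↔ a) ↔ (a ↔ (b ∧ a))) = 2 → 5 = 5
b → b = 2 → 2 = 5
b ∧ a = 2 ∧ 2 = 2
(b → b) ∧ (b ∧ a) = 5 ∧ 2 = 2
b → a = 2 → 2 = 5
(b → a) ↔ b = 5 ↔ 2 = 2
~((b → a) ↔ b) = ~2 = 3
((b → b) ∧ (b ∧ a)) ↔ ~((b → a) ↔ b) = 2 ↔ 3 = 4
(((b ∧ a) ∧ b) → ((b ↔ a) ↔ (a ↔ (b ∧ a)))) ↔ (((b → b) ∧ (b ∧ a)) ↔ ~((b → a) ↔ b)) = 5 ↔ 4 = 4
~a = ~2 = 3
b ∧ ~a = 2 ∧ 3 = 2
b → b = 2 → 2 = 5
(b → b) ↔ b = 5 ↔ 2 = 2
(b ∧ ~a) → ((b → b) ↔ b) = 2 → 2 = 5
a ∧ a = 2 ∧ 2 = 2
a → (a ∧ a) = 2 → 2 = 5
((b ∧ ~a) → ((b → b) ↔ b)) → (a → (a ∧ a)) = 5 → 5 = 5
a → b = 2 → 2 = 5
a ↔ (a → b) = 2 ↔ 5 = 2
b ∧ a = 2 ∧ 2 = 2
a → (b ∧ a) = 2 → 2 = 5
(a ↔ (a → b)) ∧ (a → (b ∧ a)) = 2 ∧ 5 = 2
(((b ∧ ~a) → ((b → b) ↔ b)) → (a → (a ∧ a))) ↔ ((a ↔ (a → b)) ∧ (a → (b ∧ a))) = 5 ↔ 2 = 2
((((b ∧ a) ∧ b) → ((b ↔ a) ↔ (a ↔ (b ∧ a)))) ↔ (((b → b) ∧ (b ∧ a)) ↔ ~((b → a) ↔ b))) → ((((b ∧ ~a) → ((b → b) ↔ b)) → (a → (a ∧ a))) ↔ ((a ↔ (a → b)) ∧ (a → (b ∧ a)))) = 4 → 2 = 3

3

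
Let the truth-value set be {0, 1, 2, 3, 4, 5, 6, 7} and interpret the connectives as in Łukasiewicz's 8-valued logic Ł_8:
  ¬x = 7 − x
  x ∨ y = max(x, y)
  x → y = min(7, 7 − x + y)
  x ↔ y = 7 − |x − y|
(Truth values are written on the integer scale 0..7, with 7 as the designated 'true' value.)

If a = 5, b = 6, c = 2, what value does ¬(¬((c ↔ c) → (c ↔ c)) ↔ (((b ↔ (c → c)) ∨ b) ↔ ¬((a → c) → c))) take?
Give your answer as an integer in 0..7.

3

c ↔ c = 2 ↔ 2 = 7
c ↔ c = 2 ↔ 2 = 7
(c ↔ c) → (c ↔ c) = 7 → 7 = 7
¬((c ↔ c) → (c ↔ c)) = ¬7 = 0
c → c = 2 → 2 = 7
b ↔ (c → c) = 6 ↔ 7 = 6
(b ↔ (c → c)) ∨ b = 6 ∨ 6 = 6
a → c = 5 → 2 = 4
(a → c) → c = 4 → 2 = 5
¬((a → c) → c) = ¬5 = 2
((b ↔ (c → c)) ∨ b) ↔ ¬((a → c) → c) = 6 ↔ 2 = 3
¬((c ↔ c) → (c ↔ c)) ↔ (((b ↔ (c → c)) ∨ b) ↔ ¬((a → c) → c)) = 0 ↔ 3 = 4
¬(¬((c ↔ c) → (c ↔ c)) ↔ (((b ↔ (c → c)) ∨ b) ↔ ¬((a → c) → c))) = ¬4 = 3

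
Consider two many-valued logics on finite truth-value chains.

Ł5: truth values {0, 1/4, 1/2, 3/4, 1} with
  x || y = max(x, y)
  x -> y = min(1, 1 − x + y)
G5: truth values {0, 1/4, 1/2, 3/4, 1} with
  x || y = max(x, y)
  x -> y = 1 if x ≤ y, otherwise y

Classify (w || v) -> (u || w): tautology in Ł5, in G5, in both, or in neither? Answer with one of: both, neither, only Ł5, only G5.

In Ł5: at u = 0, v = 1/4, w = 0 the value is 3/4 — not a tautology.
In G5: at u = 0, v = 1/4, w = 0 the value is 0 — not a tautology.

neither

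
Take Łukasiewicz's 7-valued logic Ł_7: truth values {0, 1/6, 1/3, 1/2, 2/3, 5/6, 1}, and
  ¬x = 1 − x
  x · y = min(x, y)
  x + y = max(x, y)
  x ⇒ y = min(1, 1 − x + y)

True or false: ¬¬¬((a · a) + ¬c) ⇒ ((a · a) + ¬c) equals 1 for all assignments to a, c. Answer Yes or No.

Counterexample: take a = 0, c = 2/3.
a · a = 0 · 0 = 0
¬c = ¬2/3 = 1/3
(a · a) + ¬c = 0 + 1/3 = 1/3
¬((a · a) + ¬c) = ¬1/3 = 2/3
¬¬((a · a) + ¬c) = ¬2/3 = 1/3
¬¬¬((a · a) + ¬c) = ¬1/3 = 2/3
a · a = 0 · 0 = 0
¬c = ¬2/3 = 1/3
(a · a) + ¬c = 0 + 1/3 = 1/3
¬¬¬((a · a) + ¬c) ⇒ ((a · a) + ¬c) = 2/3 ⇒ 1/3 = 2/3
This gives 2/3 ≠ 1.

No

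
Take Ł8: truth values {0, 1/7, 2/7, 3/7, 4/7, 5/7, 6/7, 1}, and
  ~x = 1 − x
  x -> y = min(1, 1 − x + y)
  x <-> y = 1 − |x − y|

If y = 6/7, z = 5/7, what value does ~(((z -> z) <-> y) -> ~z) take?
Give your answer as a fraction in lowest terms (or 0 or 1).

4/7

z -> z = 5/7 -> 5/7 = 1
(z -> z) <-> y = 1 <-> 6/7 = 6/7
~z = ~5/7 = 2/7
((z -> z) <-> y) -> ~z = 6/7 -> 2/7 = 3/7
~(((z -> z) <-> y) -> ~z) = ~3/7 = 4/7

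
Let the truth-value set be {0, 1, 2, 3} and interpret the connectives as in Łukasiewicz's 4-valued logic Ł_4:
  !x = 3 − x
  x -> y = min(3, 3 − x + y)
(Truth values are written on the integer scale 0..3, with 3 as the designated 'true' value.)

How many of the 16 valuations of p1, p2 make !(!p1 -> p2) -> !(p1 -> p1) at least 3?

10

p1 = 0, p2 = 0 ↦ 0  <
p1 = 0, p2 = 1 ↦ 1  <
p1 = 0, p2 = 2 ↦ 2  <
p1 = 0, p2 = 3 ↦ 3  ≥
p1 = 1, p2 = 0 ↦ 1  <
p1 = 1, p2 = 1 ↦ 2  <
p1 = 1, p2 = 2 ↦ 3  ≥
p1 = 1, p2 = 3 ↦ 3  ≥
p1 = 2, p2 = 0 ↦ 2  <
p1 = 2, p2 = 1 ↦ 3  ≥
p1 = 2, p2 = 2 ↦ 3  ≥
p1 = 2, p2 = 3 ↦ 3  ≥
p1 = 3, p2 = 0 ↦ 3  ≥
p1 = 3, p2 = 1 ↦ 3  ≥
p1 = 3, p2 = 2 ↦ 3  ≥
p1 = 3, p2 = 3 ↦ 3  ≥
So 10 of the 16 assignments meet the threshold.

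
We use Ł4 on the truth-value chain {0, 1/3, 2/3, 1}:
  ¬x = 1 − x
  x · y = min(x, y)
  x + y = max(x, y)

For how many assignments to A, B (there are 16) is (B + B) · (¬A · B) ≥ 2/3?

A = 0, B = 0 ↦ 0  <
A = 0, B = 1/3 ↦ 1/3  <
A = 0, B = 2/3 ↦ 2/3  ≥
A = 0, B = 1 ↦ 1  ≥
A = 1/3, B = 0 ↦ 0  <
A = 1/3, B = 1/3 ↦ 1/3  <
A = 1/3, B = 2/3 ↦ 2/3  ≥
A = 1/3, B = 1 ↦ 2/3  ≥
A = 2/3, B = 0 ↦ 0  <
A = 2/3, B = 1/3 ↦ 1/3  <
A = 2/3, B = 2/3 ↦ 1/3  <
A = 2/3, B = 1 ↦ 1/3  <
A = 1, B = 0 ↦ 0  <
A = 1, B = 1/3 ↦ 0  <
A = 1, B = 2/3 ↦ 0  <
A = 1, B = 1 ↦ 0  <
So 4 of the 16 assignments meet the threshold.

4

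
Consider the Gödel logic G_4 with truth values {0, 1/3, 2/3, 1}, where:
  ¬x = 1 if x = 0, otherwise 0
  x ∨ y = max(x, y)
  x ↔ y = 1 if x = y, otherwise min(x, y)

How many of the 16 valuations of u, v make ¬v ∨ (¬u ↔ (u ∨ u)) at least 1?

4

u = 0, v = 0 ↦ 1  ≥
u = 0, v = 1/3 ↦ 0  <
u = 0, v = 2/3 ↦ 0  <
u = 0, v = 1 ↦ 0  <
u = 1/3, v = 0 ↦ 1  ≥
u = 1/3, v = 1/3 ↦ 0  <
u = 1/3, v = 2/3 ↦ 0  <
u = 1/3, v = 1 ↦ 0  <
u = 2/3, v = 0 ↦ 1  ≥
u = 2/3, v = 1/3 ↦ 0  <
u = 2/3, v = 2/3 ↦ 0  <
u = 2/3, v = 1 ↦ 0  <
u = 1, v = 0 ↦ 1  ≥
u = 1, v = 1/3 ↦ 0  <
u = 1, v = 2/3 ↦ 0  <
u = 1, v = 1 ↦ 0  <
So 4 of the 16 assignments meet the threshold.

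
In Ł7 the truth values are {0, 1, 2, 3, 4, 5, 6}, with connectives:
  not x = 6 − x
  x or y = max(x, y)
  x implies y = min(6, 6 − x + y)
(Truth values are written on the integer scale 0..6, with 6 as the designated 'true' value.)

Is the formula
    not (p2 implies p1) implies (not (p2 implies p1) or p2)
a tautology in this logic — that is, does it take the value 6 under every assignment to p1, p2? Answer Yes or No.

Yes

At p1 = 5, p2 = 0, for instance:
p2 implies p1 = 0 implies 5 = 6
not (p2 implies p1) = not 6 = 0
not (p2 implies p1) or p2 = 0 or 0 = 0
not (p2 implies p1) implies (not (p2 implies p1) or p2) = 0 implies 0 = 6
and checking the remaining 48 assignments likewise gives ≥ 6 in every case.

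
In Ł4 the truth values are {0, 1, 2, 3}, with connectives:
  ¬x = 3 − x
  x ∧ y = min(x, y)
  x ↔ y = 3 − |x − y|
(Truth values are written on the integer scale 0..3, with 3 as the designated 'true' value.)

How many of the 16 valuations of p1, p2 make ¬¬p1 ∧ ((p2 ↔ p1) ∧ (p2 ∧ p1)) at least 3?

1

p1 = 0, p2 = 0 ↦ 0  <
p1 = 0, p2 = 1 ↦ 0  <
p1 = 0, p2 = 2 ↦ 0  <
p1 = 0, p2 = 3 ↦ 0  <
p1 = 1, p2 = 0 ↦ 0  <
p1 = 1, p2 = 1 ↦ 1  <
p1 = 1, p2 = 2 ↦ 1  <
p1 = 1, p2 = 3 ↦ 1  <
p1 = 2, p2 = 0 ↦ 0  <
p1 = 2, p2 = 1 ↦ 1  <
p1 = 2, p2 = 2 ↦ 2  <
p1 = 2, p2 = 3 ↦ 2  <
p1 = 3, p2 = 0 ↦ 0  <
p1 = 3, p2 = 1 ↦ 1  <
p1 = 3, p2 = 2 ↦ 2  <
p1 = 3, p2 = 3 ↦ 3  ≥
So 1 of the 16 assignments meets the threshold.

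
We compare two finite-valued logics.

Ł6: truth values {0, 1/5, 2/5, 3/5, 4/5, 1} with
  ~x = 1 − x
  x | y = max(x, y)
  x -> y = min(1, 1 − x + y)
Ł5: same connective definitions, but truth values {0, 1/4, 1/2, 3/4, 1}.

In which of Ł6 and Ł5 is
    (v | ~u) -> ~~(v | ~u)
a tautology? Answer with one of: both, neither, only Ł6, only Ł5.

both

In Ł6: every assignment gives 1 — tautology.
In Ł5: every assignment gives 1 — tautology.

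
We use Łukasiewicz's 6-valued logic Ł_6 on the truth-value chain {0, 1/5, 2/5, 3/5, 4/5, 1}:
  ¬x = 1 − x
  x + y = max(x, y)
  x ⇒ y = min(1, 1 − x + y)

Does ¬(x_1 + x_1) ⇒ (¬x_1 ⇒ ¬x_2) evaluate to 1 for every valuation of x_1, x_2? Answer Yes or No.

Counterexample: take x_1 = 0, x_2 = 1/5.
x_1 + x_1 = 0 + 0 = 0
¬(x_1 + x_1) = ¬0 = 1
¬x_1 = ¬0 = 1
¬x_2 = ¬1/5 = 4/5
¬x_1 ⇒ ¬x_2 = 1 ⇒ 4/5 = 4/5
¬(x_1 + x_1) ⇒ (¬x_1 ⇒ ¬x_2) = 1 ⇒ 4/5 = 4/5
This gives 4/5 ≠ 1.

No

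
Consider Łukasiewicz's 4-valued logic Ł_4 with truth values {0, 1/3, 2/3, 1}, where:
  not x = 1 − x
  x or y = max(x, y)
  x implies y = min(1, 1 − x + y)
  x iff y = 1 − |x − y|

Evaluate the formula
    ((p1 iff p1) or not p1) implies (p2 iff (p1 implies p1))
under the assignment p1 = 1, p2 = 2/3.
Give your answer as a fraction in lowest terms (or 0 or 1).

2/3

p1 iff p1 = 1 iff 1 = 1
not p1 = not 1 = 0
(p1 iff p1) or not p1 = 1 or 0 = 1
p1 implies p1 = 1 implies 1 = 1
p2 iff (p1 implies p1) = 2/3 iff 1 = 2/3
((p1 iff p1) or not p1) implies (p2 iff (p1 implies p1)) = 1 implies 2/3 = 2/3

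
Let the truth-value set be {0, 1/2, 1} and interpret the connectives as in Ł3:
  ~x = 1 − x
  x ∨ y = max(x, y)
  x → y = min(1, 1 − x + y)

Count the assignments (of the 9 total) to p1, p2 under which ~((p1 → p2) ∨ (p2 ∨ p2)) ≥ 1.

1

p1 = 0, p2 = 0 ↦ 0  <
p1 = 0, p2 = 1/2 ↦ 0  <
p1 = 0, p2 = 1 ↦ 0  <
p1 = 1/2, p2 = 0 ↦ 1/2  <
p1 = 1/2, p2 = 1/2 ↦ 0  <
p1 = 1/2, p2 = 1 ↦ 0  <
p1 = 1, p2 = 0 ↦ 1  ≥
p1 = 1, p2 = 1/2 ↦ 1/2  <
p1 = 1, p2 = 1 ↦ 0  <
So 1 of the 9 assignments meets the threshold.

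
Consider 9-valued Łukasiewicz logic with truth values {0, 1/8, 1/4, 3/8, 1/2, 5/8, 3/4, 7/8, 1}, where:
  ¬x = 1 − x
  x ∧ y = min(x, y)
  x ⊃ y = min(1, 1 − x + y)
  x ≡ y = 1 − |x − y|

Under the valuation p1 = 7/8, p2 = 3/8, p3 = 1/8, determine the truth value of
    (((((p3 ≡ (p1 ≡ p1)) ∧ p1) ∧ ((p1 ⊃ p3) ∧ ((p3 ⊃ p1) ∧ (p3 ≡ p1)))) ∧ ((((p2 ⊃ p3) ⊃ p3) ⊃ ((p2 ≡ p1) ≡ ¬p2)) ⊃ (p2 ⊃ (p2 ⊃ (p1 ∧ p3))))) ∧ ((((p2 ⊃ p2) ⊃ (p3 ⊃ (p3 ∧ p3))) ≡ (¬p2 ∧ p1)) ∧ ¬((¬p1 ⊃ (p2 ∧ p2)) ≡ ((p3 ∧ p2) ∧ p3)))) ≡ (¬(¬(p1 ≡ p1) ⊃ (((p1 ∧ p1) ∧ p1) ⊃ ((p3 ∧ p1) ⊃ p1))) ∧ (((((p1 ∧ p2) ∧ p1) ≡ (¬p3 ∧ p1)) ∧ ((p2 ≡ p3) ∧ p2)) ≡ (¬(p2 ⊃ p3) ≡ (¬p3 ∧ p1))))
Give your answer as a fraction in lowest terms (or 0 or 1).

7/8

p1 ≡ p1 = 7/8 ≡ 7/8 = 1
p3 ≡ (p1 ≡ p1) = 1/8 ≡ 1 = 1/8
(p3 ≡ (p1 ≡ p1)) ∧ p1 = 1/8 ∧ 7/8 = 1/8
p1 ⊃ p3 = 7/8 ⊃ 1/8 = 1/4
p3 ⊃ p1 = 1/8 ⊃ 7/8 = 1
p3 ≡ p1 = 1/8 ≡ 7/8 = 1/4
(p3 ⊃ p1) ∧ (p3 ≡ p1) = 1 ∧ 1/4 = 1/4
(p1 ⊃ p3) ∧ ((p3 ⊃ p1) ∧ (p3 ≡ p1)) = 1/4 ∧ 1/4 = 1/4
((p3 ≡ (p1 ≡ p1)) ∧ p1) ∧ ((p1 ⊃ p3) ∧ ((p3 ⊃ p1) ∧ (p3 ≡ p1))) = 1/8 ∧ 1/4 = 1/8
p2 ⊃ p3 = 3/8 ⊃ 1/8 = 3/4
(p2 ⊃ p3) ⊃ p3 = 3/4 ⊃ 1/8 = 3/8
p2 ≡ p1 = 3/8 ≡ 7/8 = 1/2
¬p2 = ¬3/8 = 5/8
(p2 ≡ p1) ≡ ¬p2 = 1/2 ≡ 5/8 = 7/8
((p2 ⊃ p3) ⊃ p3) ⊃ ((p2 ≡ p1) ≡ ¬p2) = 3/8 ⊃ 7/8 = 1
p1 ∧ p3 = 7/8 ∧ 1/8 = 1/8
p2 ⊃ (p1 ∧ p3) = 3/8 ⊃ 1/8 = 3/4
p2 ⊃ (p2 ⊃ (p1 ∧ p3)) = 3/8 ⊃ 3/4 = 1
(((p2 ⊃ p3) ⊃ p3) ⊃ ((p2 ≡ p1) ≡ ¬p2)) ⊃ (p2 ⊃ (p2 ⊃ (p1 ∧ p3))) = 1 ⊃ 1 = 1
(((p3 ≡ (p1 ≡ p1)) ∧ p1) ∧ ((p1 ⊃ p3) ∧ ((p3 ⊃ p1) ∧ (p3 ≡ p1)))) ∧ ((((p2 ⊃ p3) ⊃ p3) ⊃ ((p2 ≡ p1) ≡ ¬p2)) ⊃ (p2 ⊃ (p2 ⊃ (p1 ∧ p3)))) = 1/8 ∧ 1 = 1/8
p2 ⊃ p2 = 3/8 ⊃ 3/8 = 1
p3 ∧ p3 = 1/8 ∧ 1/8 = 1/8
p3 ⊃ (p3 ∧ p3) = 1/8 ⊃ 1/8 = 1
(p2 ⊃ p2) ⊃ (p3 ⊃ (p3 ∧ p3)) = 1 ⊃ 1 = 1
¬p2 = ¬3/8 = 5/8
¬p2 ∧ p1 = 5/8 ∧ 7/8 = 5/8
((p2 ⊃ p2) ⊃ (p3 ⊃ (p3 ∧ p3))) ≡ (¬p2 ∧ p1) = 1 ≡ 5/8 = 5/8
¬p1 = ¬7/8 = 1/8
p2 ∧ p2 = 3/8 ∧ 3/8 = 3/8
¬p1 ⊃ (p2 ∧ p2) = 1/8 ⊃ 3/8 = 1
p3 ∧ p2 = 1/8 ∧ 3/8 = 1/8
(p3 ∧ p2) ∧ p3 = 1/8 ∧ 1/8 = 1/8
(¬p1 ⊃ (p2 ∧ p2)) ≡ ((p3 ∧ p2) ∧ p3) = 1 ≡ 1/8 = 1/8
¬((¬p1 ⊃ (p2 ∧ p2)) ≡ ((p3 ∧ p2) ∧ p3)) = ¬1/8 = 7/8
(((p2 ⊃ p2) ⊃ (p3 ⊃ (p3 ∧ p3))) ≡ (¬p2 ∧ p1)) ∧ ¬((¬p1 ⊃ (p2 ∧ p2)) ≡ ((p3 ∧ p2) ∧ p3)) = 5/8 ∧ 7/8 = 5/8
((((p3 ≡ (p1 ≡ p1)) ∧ p1) ∧ ((p1 ⊃ p3) ∧ ((p3 ⊃ p1) ∧ (p3 ≡ p1)))) ∧ ((((p2 ⊃ p3) ⊃ p3) ⊃ ((p2 ≡ p1) ≡ ¬p2)) ⊃ (p2 ⊃ (p2 ⊃ (p1 ∧ p3))))) ∧ ((((p2 ⊃ p2) ⊃ (p3 ⊃ (p3 ∧ p3))) ≡ (¬p2 ∧ p1)) ∧ ¬((¬p1 ⊃ (p2 ∧ p2)) ≡ ((p3 ∧ p2) ∧ p3))) = 1/8 ∧ 5/8 = 1/8
p1 ≡ p1 = 7/8 ≡ 7/8 = 1
¬(p1 ≡ p1) = ¬1 = 0
p1 ∧ p1 = 7/8 ∧ 7/8 = 7/8
(p1 ∧ p1) ∧ p1 = 7/8 ∧ 7/8 = 7/8
p3 ∧ p1 = 1/8 ∧ 7/8 = 1/8
(p3 ∧ p1) ⊃ p1 = 1/8 ⊃ 7/8 = 1
((p1 ∧ p1) ∧ p1) ⊃ ((p3 ∧ p1) ⊃ p1) = 7/8 ⊃ 1 = 1
¬(p1 ≡ p1) ⊃ (((p1 ∧ p1) ∧ p1) ⊃ ((p3 ∧ p1) ⊃ p1)) = 0 ⊃ 1 = 1
¬(¬(p1 ≡ p1) ⊃ (((p1 ∧ p1) ∧ p1) ⊃ ((p3 ∧ p1) ⊃ p1))) = ¬1 = 0
p1 ∧ p2 = 7/8 ∧ 3/8 = 3/8
(p1 ∧ p2) ∧ p1 = 3/8 ∧ 7/8 = 3/8
¬p3 = ¬1/8 = 7/8
¬p3 ∧ p1 = 7/8 ∧ 7/8 = 7/8
((p1 ∧ p2) ∧ p1) ≡ (¬p3 ∧ p1) = 3/8 ≡ 7/8 = 1/2
p2 ≡ p3 = 3/8 ≡ 1/8 = 3/4
(p2 ≡ p3) ∧ p2 = 3/4 ∧ 3/8 = 3/8
(((p1 ∧ p2) ∧ p1) ≡ (¬p3 ∧ p1)) ∧ ((p2 ≡ p3) ∧ p2) = 1/2 ∧ 3/8 = 3/8
p2 ⊃ p3 = 3/8 ⊃ 1/8 = 3/4
¬(p2 ⊃ p3) = ¬3/4 = 1/4
¬p3 = ¬1/8 = 7/8
¬p3 ∧ p1 = 7/8 ∧ 7/8 = 7/8
¬(p2 ⊃ p3) ≡ (¬p3 ∧ p1) = 1/4 ≡ 7/8 = 3/8
((((p1 ∧ p2) ∧ p1) ≡ (¬p3 ∧ p1)) ∧ ((p2 ≡ p3) ∧ p2)) ≡ (¬(p2 ⊃ p3) ≡ (¬p3 ∧ p1)) = 3/8 ≡ 3/8 = 1
¬(¬(p1 ≡ p1) ⊃ (((p1 ∧ p1) ∧ p1) ⊃ ((p3 ∧ p1) ⊃ p1))) ∧ (((((p1 ∧ p2) ∧ p1) ≡ (¬p3 ∧ p1)) ∧ ((p2 ≡ p3) ∧ p2)) ≡ (¬(p2 ⊃ p3) ≡ (¬p3 ∧ p1))) = 0 ∧ 1 = 0
(((((p3 ≡ (p1 ≡ p1)) ∧ p1) ∧ ((p1 ⊃ p3) ∧ ((p3 ⊃ p1) ∧ (p3 ≡ p1)))) ∧ ((((p2 ⊃ p3) ⊃ p3) ⊃ ((p2 ≡ p1) ≡ ¬p2)) ⊃ (p2 ⊃ (p2 ⊃ (p1 ∧ p3))))) ∧ ((((p2 ⊃ p2) ⊃ (p3 ⊃ (p3 ∧ p3))) ≡ (¬p2 ∧ p1)) ∧ ¬((¬p1 ⊃ (p2 ∧ p2)) ≡ ((p3 ∧ p2) ∧ p3)))) ≡ (¬(¬(p1 ≡ p1) ⊃ (((p1 ∧ p1) ∧ p1) ⊃ ((p3 ∧ p1) ⊃ p1))) ∧ (((((p1 ∧ p2) ∧ p1) ≡ (¬p3 ∧ p1)) ∧ ((p2 ≡ p3) ∧ p2)) ≡ (¬(p2 ⊃ p3) ≡ (¬p3 ∧ p1)))) = 1/8 ≡ 0 = 7/8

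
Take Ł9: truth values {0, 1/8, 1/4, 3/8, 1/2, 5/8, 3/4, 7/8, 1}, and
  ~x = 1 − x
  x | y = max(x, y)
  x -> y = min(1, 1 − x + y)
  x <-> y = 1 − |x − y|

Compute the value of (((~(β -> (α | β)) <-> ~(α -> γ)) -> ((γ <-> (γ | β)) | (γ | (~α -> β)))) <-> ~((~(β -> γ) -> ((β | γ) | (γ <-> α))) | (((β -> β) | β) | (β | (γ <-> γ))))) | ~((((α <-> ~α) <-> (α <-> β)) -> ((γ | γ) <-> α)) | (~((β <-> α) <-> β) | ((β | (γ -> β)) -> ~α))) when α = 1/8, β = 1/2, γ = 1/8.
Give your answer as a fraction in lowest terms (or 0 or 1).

α | β = 1/8 | 1/2 = 1/2
β -> (α | β) = 1/2 -> 1/2 = 1
~(β -> (α | β)) = ~1 = 0
α -> γ = 1/8 -> 1/8 = 1
~(α -> γ) = ~1 = 0
~(β -> (α | β)) <-> ~(α -> γ) = 0 <-> 0 = 1
γ | β = 1/8 | 1/2 = 1/2
γ <-> (γ | β) = 1/8 <-> 1/2 = 5/8
~α = ~1/8 = 7/8
~α -> β = 7/8 -> 1/2 = 5/8
γ | (~α -> β) = 1/8 | 5/8 = 5/8
(γ <-> (γ | β)) | (γ | (~α -> β)) = 5/8 | 5/8 = 5/8
(~(β -> (α | β)) <-> ~(α -> γ)) -> ((γ <-> (γ | β)) | (γ | (~α -> β))) = 1 -> 5/8 = 5/8
β -> γ = 1/2 -> 1/8 = 5/8
~(β -> γ) = ~5/8 = 3/8
β | γ = 1/2 | 1/8 = 1/2
γ <-> α = 1/8 <-> 1/8 = 1
(β | γ) | (γ <-> α) = 1/2 | 1 = 1
~(β -> γ) -> ((β | γ) | (γ <-> α)) = 3/8 -> 1 = 1
β -> β = 1/2 -> 1/2 = 1
(β -> β) | β = 1 | 1/2 = 1
γ <-> γ = 1/8 <-> 1/8 = 1
β | (γ <-> γ) = 1/2 | 1 = 1
((β -> β) | β) | (β | (γ <-> γ)) = 1 | 1 = 1
(~(β -> γ) -> ((β | γ) | (γ <-> α))) | (((β -> β) | β) | (β | (γ <-> γ))) = 1 | 1 = 1
~((~(β -> γ) -> ((β | γ) | (γ <-> α))) | (((β -> β) | β) | (β | (γ <-> γ)))) = ~1 = 0
((~(β -> (α | β)) <-> ~(α -> γ)) -> ((γ <-> (γ | β)) | (γ | (~α -> β)))) <-> ~((~(β -> γ) -> ((β | γ) | (γ <-> α))) | (((β -> β) | β) | (β | (γ <-> γ)))) = 5/8 <-> 0 = 3/8
~α = ~1/8 = 7/8
α <-> ~α = 1/8 <-> 7/8 = 1/4
α <-> β = 1/8 <-> 1/2 = 5/8
(α <-> ~α) <-> (α <-> β) = 1/4 <-> 5/8 = 5/8
γ | γ = 1/8 | 1/8 = 1/8
(γ | γ) <-> α = 1/8 <-> 1/8 = 1
((α <-> ~α) <-> (α <-> β)) -> ((γ | γ) <-> α) = 5/8 -> 1 = 1
β <-> α = 1/2 <-> 1/8 = 5/8
(β <-> α) <-> β = 5/8 <-> 1/2 = 7/8
~((β <-> α) <-> β) = ~7/8 = 1/8
γ -> β = 1/8 -> 1/2 = 1
β | (γ -> β) = 1/2 | 1 = 1
~α = ~1/8 = 7/8
(β | (γ -> β)) -> ~α = 1 -> 7/8 = 7/8
~((β <-> α) <-> β) | ((β | (γ -> β)) -> ~α) = 1/8 | 7/8 = 7/8
(((α <-> ~α) <-> (α <-> β)) -> ((γ | γ) <-> α)) | (~((β <-> α) <-> β) | ((β | (γ -> β)) -> ~α)) = 1 | 7/8 = 1
~((((α <-> ~α) <-> (α <-> β)) -> ((γ | γ) <-> α)) | (~((β <-> α) <-> β) | ((β | (γ -> β)) -> ~α))) = ~1 = 0
(((~(β -> (α | β)) <-> ~(α -> γ)) -> ((γ <-> (γ | β)) | (γ | (~α -> β)))) <-> ~((~(β -> γ) -> ((β | γ) | (γ <-> α))) | (((β -> β) | β) | (β | (γ <-> γ))))) | ~((((α <-> ~α) <-> (α <-> β)) -> ((γ | γ) <-> α)) | (~((β <-> α) <-> β) | ((β | (γ -> β)) -> ~α))) = 3/8 | 0 = 3/8

3/8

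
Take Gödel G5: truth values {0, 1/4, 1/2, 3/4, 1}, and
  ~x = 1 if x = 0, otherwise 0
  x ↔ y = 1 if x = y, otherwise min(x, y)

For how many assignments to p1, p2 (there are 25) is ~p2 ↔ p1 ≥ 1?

value 1: 5 assignments (counts)
value 3/4: 1 assignment
value 1/2: 1 assignment
value 1/4: 1 assignment
value 0: 17 assignments
So 5 of the 25 assignments meet the threshold.

5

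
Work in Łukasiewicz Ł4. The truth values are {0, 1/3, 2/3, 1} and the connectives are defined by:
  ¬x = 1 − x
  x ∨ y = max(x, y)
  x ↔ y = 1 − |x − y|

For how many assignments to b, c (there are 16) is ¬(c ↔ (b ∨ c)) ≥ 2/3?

3

b = 0, c = 0 ↦ 0  <
b = 0, c = 1/3 ↦ 0  <
b = 0, c = 2/3 ↦ 0  <
b = 0, c = 1 ↦ 0  <
b = 1/3, c = 0 ↦ 1/3  <
b = 1/3, c = 1/3 ↦ 0  <
b = 1/3, c = 2/3 ↦ 0  <
b = 1/3, c = 1 ↦ 0  <
b = 2/3, c = 0 ↦ 2/3  ≥
b = 2/3, c = 1/3 ↦ 1/3  <
b = 2/3, c = 2/3 ↦ 0  <
b = 2/3, c = 1 ↦ 0  <
b = 1, c = 0 ↦ 1  ≥
b = 1, c = 1/3 ↦ 2/3  ≥
b = 1, c = 2/3 ↦ 1/3  <
b = 1, c = 1 ↦ 0  <
So 3 of the 16 assignments meet the threshold.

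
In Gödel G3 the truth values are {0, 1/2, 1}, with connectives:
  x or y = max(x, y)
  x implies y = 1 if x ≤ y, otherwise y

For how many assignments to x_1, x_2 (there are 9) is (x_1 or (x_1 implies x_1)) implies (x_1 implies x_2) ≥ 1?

6

x_1 = 0, x_2 = 0 ↦ 1  ≥
x_1 = 0, x_2 = 1/2 ↦ 1  ≥
x_1 = 0, x_2 = 1 ↦ 1  ≥
x_1 = 1/2, x_2 = 0 ↦ 0  <
x_1 = 1/2, x_2 = 1/2 ↦ 1  ≥
x_1 = 1/2, x_2 = 1 ↦ 1  ≥
x_1 = 1, x_2 = 0 ↦ 0  <
x_1 = 1, x_2 = 1/2 ↦ 1/2  <
x_1 = 1, x_2 = 1 ↦ 1  ≥
So 6 of the 9 assignments meet the threshold.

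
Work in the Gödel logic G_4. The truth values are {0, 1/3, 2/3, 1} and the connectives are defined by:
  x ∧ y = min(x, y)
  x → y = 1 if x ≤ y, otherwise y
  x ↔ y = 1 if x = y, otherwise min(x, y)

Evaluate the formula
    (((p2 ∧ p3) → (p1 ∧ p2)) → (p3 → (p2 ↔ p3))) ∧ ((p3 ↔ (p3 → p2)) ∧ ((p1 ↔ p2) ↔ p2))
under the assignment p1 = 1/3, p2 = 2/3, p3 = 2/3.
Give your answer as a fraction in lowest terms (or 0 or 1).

p2 ∧ p3 = 2/3 ∧ 2/3 = 2/3
p1 ∧ p2 = 1/3 ∧ 2/3 = 1/3
(p2 ∧ p3) → (p1 ∧ p2) = 2/3 → 1/3 = 1/3
p2 ↔ p3 = 2/3 ↔ 2/3 = 1
p3 → (p2 ↔ p3) = 2/3 → 1 = 1
((p2 ∧ p3) → (p1 ∧ p2)) → (p3 → (p2 ↔ p3)) = 1/3 → 1 = 1
p3 → p2 = 2/3 → 2/3 = 1
p3 ↔ (p3 → p2) = 2/3 ↔ 1 = 2/3
p1 ↔ p2 = 1/3 ↔ 2/3 = 1/3
(p1 ↔ p2) ↔ p2 = 1/3 ↔ 2/3 = 1/3
(p3 ↔ (p3 → p2)) ∧ ((p1 ↔ p2) ↔ p2) = 2/3 ∧ 1/3 = 1/3
(((p2 ∧ p3) → (p1 ∧ p2)) → (p3 → (p2 ↔ p3))) ∧ ((p3 ↔ (p3 → p2)) ∧ ((p1 ↔ p2) ↔ p2)) = 1 ∧ 1/3 = 1/3

1/3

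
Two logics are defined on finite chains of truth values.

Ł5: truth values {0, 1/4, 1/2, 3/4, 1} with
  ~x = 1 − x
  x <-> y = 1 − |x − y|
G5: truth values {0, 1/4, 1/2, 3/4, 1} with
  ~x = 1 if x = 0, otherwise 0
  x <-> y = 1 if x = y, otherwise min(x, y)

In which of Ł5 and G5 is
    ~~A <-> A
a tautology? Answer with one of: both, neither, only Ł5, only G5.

In Ł5: every assignment gives 1 — tautology.
In G5: at A = 1/4 the value is 1/4 — not a tautology.

only Ł5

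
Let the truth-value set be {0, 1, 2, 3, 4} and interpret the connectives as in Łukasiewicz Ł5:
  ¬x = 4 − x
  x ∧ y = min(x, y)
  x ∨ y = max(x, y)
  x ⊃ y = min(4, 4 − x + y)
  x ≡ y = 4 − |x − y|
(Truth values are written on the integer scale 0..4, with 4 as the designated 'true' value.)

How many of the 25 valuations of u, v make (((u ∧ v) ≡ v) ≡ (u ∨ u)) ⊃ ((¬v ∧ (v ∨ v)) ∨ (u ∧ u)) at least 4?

value 4: 18 assignments (counts)
value 3: 2 assignments
value 2: 3 assignments
value 1: 1 assignment
value 0: 1 assignment
So 18 of the 25 assignments meet the threshold.

18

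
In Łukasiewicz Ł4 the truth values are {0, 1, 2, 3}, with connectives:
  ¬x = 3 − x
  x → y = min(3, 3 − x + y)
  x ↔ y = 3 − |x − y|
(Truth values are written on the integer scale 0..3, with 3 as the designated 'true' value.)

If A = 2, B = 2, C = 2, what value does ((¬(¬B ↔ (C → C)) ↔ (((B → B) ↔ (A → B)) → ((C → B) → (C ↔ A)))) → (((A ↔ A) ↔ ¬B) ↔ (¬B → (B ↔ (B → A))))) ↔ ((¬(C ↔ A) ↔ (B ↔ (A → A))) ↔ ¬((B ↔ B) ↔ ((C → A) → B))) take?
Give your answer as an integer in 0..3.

¬B = ¬2 = 1
C → C = 2 → 2 = 3
¬B ↔ (C → C) = 1 ↔ 3 = 1
¬(¬B ↔ (C → C)) = ¬1 = 2
B → B = 2 → 2 = 3
A → B = 2 → 2 = 3
(B → B) ↔ (A → B) = 3 ↔ 3 = 3
C → B = 2 → 2 = 3
C ↔ A = 2 ↔ 2 = 3
(C → B) → (C ↔ A) = 3 → 3 = 3
((B → B) ↔ (A → B)) → ((C → B) → (C ↔ A)) = 3 → 3 = 3
¬(¬B ↔ (C → C)) ↔ (((B → B) ↔ (A → B)) → ((C → B) → (C ↔ A))) = 2 ↔ 3 = 2
A ↔ A = 2 ↔ 2 = 3
¬B = ¬2 = 1
(A ↔ A) ↔ ¬B = 3 ↔ 1 = 1
¬B = ¬2 = 1
B → A = 2 → 2 = 3
B ↔ (B → A) = 2 ↔ 3 = 2
¬B → (B ↔ (B → A)) = 1 → 2 = 3
((A ↔ A) ↔ ¬B) ↔ (¬B → (B ↔ (B → A))) = 1 ↔ 3 = 1
(¬(¬B ↔ (C → C)) ↔ (((B → B) ↔ (A → B)) → ((C → B) → (C ↔ A)))) → (((A ↔ A) ↔ ¬B) ↔ (¬B → (B ↔ (B → A)))) = 2 → 1 = 2
C ↔ A = 2 ↔ 2 = 3
¬(C ↔ A) = ¬3 = 0
A → A = 2 → 2 = 3
B ↔ (A → A) = 2 ↔ 3 = 2
¬(C ↔ A) ↔ (B ↔ (A → A)) = 0 ↔ 2 = 1
B ↔ B = 2 ↔ 2 = 3
C → A = 2 → 2 = 3
(C → A) → B = 3 → 2 = 2
(B ↔ B) ↔ ((C → A) → B) = 3 ↔ 2 = 2
¬((B ↔ B) ↔ ((C → A) → B)) = ¬2 = 1
(¬(C ↔ A) ↔ (B ↔ (A → A))) ↔ ¬((B ↔ B) ↔ ((C → A) → B)) = 1 ↔ 1 = 3
((¬(¬B ↔ (C → C)) ↔ (((B → B) ↔ (A → B)) → ((C → B) → (C ↔ A)))) → (((A ↔ A) ↔ ¬B) ↔ (¬B → (B ↔ (B → A))))) ↔ ((¬(C ↔ A) ↔ (B ↔ (A → A))) ↔ ¬((B ↔ B) ↔ ((C → A) → B))) = 2 ↔ 3 = 2

2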